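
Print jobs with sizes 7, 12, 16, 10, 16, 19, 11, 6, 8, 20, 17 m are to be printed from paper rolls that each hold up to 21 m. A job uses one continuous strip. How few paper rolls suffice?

8

Total = 20 + 19 + 17 + 16 + 16 + 12 + 11 + 10 + 8 + 7 + 6 = 142 m.
Lower bound: ⌈142/21⌉ = 7 paper rolls.
A packing using 8 paper rolls:
  roll 1: 20 = 20
  roll 2: 19 = 19
  roll 3: 17 = 17
  roll 4: 16 = 16
  roll 5: 16 = 16
  roll 6: 12 + 8 = 20
  roll 7: 11 + 10 = 21
  roll 8: 7 + 6 = 13
No arrangement into 7 paper rolls stays within capacity, so 8 is optimal.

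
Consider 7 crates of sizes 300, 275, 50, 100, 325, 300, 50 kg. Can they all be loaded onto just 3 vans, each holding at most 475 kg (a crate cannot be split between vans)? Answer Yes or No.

Total = 1400 kg; ⌈1400/475⌉ = 3.
4 crates each exceed half the capacity and cannot share a van, forcing at least 4 vans.
At least 4 vans are required, but only 3 are allowed.

No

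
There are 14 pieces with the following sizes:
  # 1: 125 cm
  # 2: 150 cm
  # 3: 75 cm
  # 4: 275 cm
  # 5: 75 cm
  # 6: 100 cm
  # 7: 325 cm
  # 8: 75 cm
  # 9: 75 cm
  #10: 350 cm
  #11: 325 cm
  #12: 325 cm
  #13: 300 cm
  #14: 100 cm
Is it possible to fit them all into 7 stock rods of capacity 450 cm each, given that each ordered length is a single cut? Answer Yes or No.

Yes

A valid assignment using 7 stock rods:
  stock rod 1: 350 + 100 = 450
  stock rod 2: 325 + 125 = 450
  stock rod 3: 325 + 100 = 425
  stock rod 4: 325 + 75 = 400
  stock rod 5: 300 + 150 = 450
  stock rod 6: 275 + 75 + 75 = 425
  stock rod 7: 75 = 75
Every load is within 450 cm, so 7 stock rods suffice.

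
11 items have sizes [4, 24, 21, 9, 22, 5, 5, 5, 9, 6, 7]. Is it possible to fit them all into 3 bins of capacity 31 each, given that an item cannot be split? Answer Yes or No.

No

Total = 117; ⌈117/31⌉ = 4.
At least 4 bins are required, but only 3 are allowed.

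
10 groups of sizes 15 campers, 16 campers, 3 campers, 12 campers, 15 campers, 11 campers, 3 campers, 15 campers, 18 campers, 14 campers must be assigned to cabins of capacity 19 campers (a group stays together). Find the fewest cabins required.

8

Total = 18 + 16 + 15 + 15 + 15 + 14 + 12 + 11 + 3 + 3 = 122 campers.
Lower bound: ⌈122/19⌉ = 7 cabins.
Also, 8 groups each exceed 19/2 campers, and no two of those can share a cabin, so at least 8 cabins are needed.
A packing using 8 cabins:
  cabin 1: 18 = 18
  cabin 2: 16 + 3 = 19
  cabin 3: 15 + 3 = 18
  cabin 4: 15 = 15
  cabin 5: 15 = 15
  cabin 6: 14 = 14
  cabin 7: 12 = 12
  cabin 8: 11 = 11
This matches the lower bound, so 8 is optimal.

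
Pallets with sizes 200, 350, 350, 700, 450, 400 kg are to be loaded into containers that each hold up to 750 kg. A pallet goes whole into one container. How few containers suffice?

4

Total = 700 + 450 + 400 + 350 + 350 + 200 = 2450 kg.
Lower bound: ⌈2450/750⌉ = 4 containers.
A packing using 4 containers:
  container 1: 700 = 700
  container 2: 450 + 200 = 650
  container 3: 400 + 350 = 750
  container 4: 350 = 350
This matches the lower bound, so 4 is optimal.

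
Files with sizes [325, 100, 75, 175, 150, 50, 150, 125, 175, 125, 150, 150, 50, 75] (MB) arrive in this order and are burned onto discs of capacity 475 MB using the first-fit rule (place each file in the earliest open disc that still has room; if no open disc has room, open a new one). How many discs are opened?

  325 → disc 1 (new)  [load 325/475]
  100 → disc 1  [load 425/475]
  75 → disc 2 (new)  [load 75/475]
  175 → disc 2  [load 250/475]
  150 → disc 2  [load 400/475]
  50 → disc 1  [load 475/475]
  150 → disc 3 (new)  [load 150/475]
  125 → disc 3  [load 275/475]
  175 → disc 3  [load 450/475]
  125 → disc 4 (new)  [load 125/475]
  150 → disc 4  [load 275/475]
  150 → disc 4  [load 425/475]
  50 → disc 2  [load 450/475]
  75 → disc 5 (new)  [load 75/475]
5 discs opened.

5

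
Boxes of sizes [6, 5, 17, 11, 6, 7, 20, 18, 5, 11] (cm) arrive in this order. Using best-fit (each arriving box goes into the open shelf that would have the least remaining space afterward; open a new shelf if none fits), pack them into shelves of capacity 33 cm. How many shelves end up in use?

  6 → shelf 1 (new)  [load 6/33]
  5 → shelf 1  [load 11/33]
  17 → shelf 1  [load 28/33]
  11 → shelf 2 (new)  [load 11/33]
  6 → shelf 2  [load 17/33]
  7 → shelf 2  [load 24/33]
  20 → shelf 3 (new)  [load 20/33]
  18 → shelf 4 (new)  [load 18/33]
  5 → shelf 1  [load 33/33]
  11 → shelf 3  [load 31/33]
4 shelves opened.

4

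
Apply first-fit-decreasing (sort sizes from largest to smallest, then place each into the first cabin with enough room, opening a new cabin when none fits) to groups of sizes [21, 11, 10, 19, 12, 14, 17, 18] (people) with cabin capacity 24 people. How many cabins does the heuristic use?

6

Sorted descending: 21, 19, 18, 17, 14, 12, 11, 10.
  21 → cabin 1 (new)  [load 21/24]
  19 → cabin 2 (new)  [load 19/24]
  18 → cabin 3 (new)  [load 18/24]
  17 → cabin 4 (new)  [load 17/24]
  14 → cabin 5 (new)  [load 14/24]
  12 → cabin 6 (new)  [load 12/24]
  11 → cabin 6  [load 23/24]
  10 → cabin 5  [load 24/24]
6 cabins opened.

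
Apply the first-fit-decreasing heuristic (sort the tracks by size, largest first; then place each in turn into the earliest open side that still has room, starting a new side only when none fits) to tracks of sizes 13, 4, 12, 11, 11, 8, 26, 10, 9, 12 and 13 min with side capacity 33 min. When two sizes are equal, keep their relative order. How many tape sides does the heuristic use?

Sorted descending: 26, 13, 13, 12, 12, 11, 11, 10, 9, 8, 4.
  26 → side 1 (new)  [load 26/33]
  13 → side 2 (new)  [load 13/33]
  13 → side 2  [load 26/33]
  12 → side 3 (new)  [load 12/33]
  12 → side 3  [load 24/33]
  11 → side 4 (new)  [load 11/33]
  11 → side 4  [load 22/33]
  10 → side 4  [load 32/33]
  9 → side 3  [load 33/33]
  8 → side 5 (new)  [load 8/33]
  4 → side 1  [load 30/33]
5 tape sides opened.

5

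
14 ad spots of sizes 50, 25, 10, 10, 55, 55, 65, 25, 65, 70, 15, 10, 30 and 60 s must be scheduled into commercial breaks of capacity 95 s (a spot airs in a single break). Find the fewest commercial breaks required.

7

Total = 70 + 65 + 65 + 60 + 55 + 55 + 50 + 30 + 25 + 25 + 15 + 10 + 10 + 10 = 545 s.
Lower bound: ⌈545/95⌉ = 6 commercial breaks.
Also, 7 ad spots each exceed 95/2 s, and no two of those can share a break, so at least 7 commercial breaks are needed.
A packing using 7 commercial breaks:
  break 1: 70 + 25 = 95
  break 2: 65 + 30 = 95
  break 3: 65 + 25 = 90
  break 4: 60 + 15 + 10 + 10 = 95
  break 5: 55 + 10 = 65
  break 6: 55 = 55
  break 7: 50 = 50
This matches the lower bound, so 7 is optimal.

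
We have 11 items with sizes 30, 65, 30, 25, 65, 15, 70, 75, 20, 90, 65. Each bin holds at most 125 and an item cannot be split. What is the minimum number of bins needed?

Total = 90 + 75 + 70 + 65 + 65 + 65 + 30 + 30 + 25 + 20 + 15 = 550.
Lower bound: ⌈550/125⌉ = 5 bins.
Also, 6 items each exceed 125/2, and no two of those can share a bin, so at least 6 bins are needed.
A packing using 6 bins:
  bin 1: 90 + 30 = 120
  bin 2: 75 + 30 + 20 = 125
  bin 3: 70 + 25 + 15 = 110
  bin 4: 65 = 65
  bin 5: 65 = 65
  bin 6: 65 = 65
This matches the lower bound, so 6 is optimal.

6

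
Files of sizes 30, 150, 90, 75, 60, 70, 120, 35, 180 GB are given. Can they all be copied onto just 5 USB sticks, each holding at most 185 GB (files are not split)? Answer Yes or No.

Yes

A valid assignment using 5 USB sticks:
  USB stick 1: 180 = 180
  USB stick 2: 150 + 35 = 185
  USB stick 3: 120 + 60 = 180
  USB stick 4: 90 + 75 = 165
  USB stick 5: 70 + 30 = 100
Every load is within 185 GB, so 5 USB sticks suffice.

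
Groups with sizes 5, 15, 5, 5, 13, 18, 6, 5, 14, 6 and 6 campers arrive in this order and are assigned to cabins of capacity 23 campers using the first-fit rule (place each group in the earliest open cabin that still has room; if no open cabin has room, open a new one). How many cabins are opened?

5

  5 → cabin 1 (new)  [load 5/23]
  15 → cabin 1  [load 20/23]
  5 → cabin 2 (new)  [load 5/23]
  5 → cabin 2  [load 10/23]
  13 → cabin 2  [load 23/23]
  18 → cabin 3 (new)  [load 18/23]
  6 → cabin 4 (new)  [load 6/23]
  5 → cabin 3  [load 23/23]
  14 → cabin 4  [load 20/23]
  6 → cabin 5 (new)  [load 6/23]
  6 → cabin 5  [load 12/23]
5 cabins opened.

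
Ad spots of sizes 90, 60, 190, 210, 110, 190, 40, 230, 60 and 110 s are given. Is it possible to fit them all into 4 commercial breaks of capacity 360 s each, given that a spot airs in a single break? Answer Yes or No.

Yes

A valid assignment using 4 commercial breaks:
  break 1: 230 + 110 = 340
  break 2: 210 + 110 + 40 = 360
  break 3: 190 + 90 + 60 = 340
  break 4: 190 + 60 = 250
Every load is within 360 s, so 4 commercial breaks suffice.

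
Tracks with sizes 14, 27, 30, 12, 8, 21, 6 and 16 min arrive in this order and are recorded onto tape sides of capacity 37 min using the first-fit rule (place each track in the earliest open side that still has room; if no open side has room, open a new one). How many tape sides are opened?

  14 → side 1 (new)  [load 14/37]
  27 → side 2 (new)  [load 27/37]
  30 → side 3 (new)  [load 30/37]
  12 → side 1  [load 26/37]
  8 → side 1  [load 34/37]
  21 → side 4 (new)  [load 21/37]
  6 → side 2  [load 33/37]
  16 → side 4  [load 37/37]
4 tape sides opened.

4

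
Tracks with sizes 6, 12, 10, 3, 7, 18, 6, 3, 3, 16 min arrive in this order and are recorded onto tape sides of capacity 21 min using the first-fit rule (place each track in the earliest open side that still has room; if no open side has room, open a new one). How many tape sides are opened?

  6 → side 1 (new)  [load 6/21]
  12 → side 1  [load 18/21]
  10 → side 2 (new)  [load 10/21]
  3 → side 1  [load 21/21]
  7 → side 2  [load 17/21]
  18 → side 3 (new)  [load 18/21]
  6 → side 4 (new)  [load 6/21]
  3 → side 2  [load 20/21]
  3 → side 3  [load 21/21]
  16 → side 5 (new)  [load 16/21]
5 tape sides opened.

5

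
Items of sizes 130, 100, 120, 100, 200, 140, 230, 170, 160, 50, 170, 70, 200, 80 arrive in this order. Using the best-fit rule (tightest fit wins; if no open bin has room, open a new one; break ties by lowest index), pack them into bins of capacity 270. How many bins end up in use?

9

  130 → bin 1 (new)  [load 130/270]
  100 → bin 1  [load 230/270]
  120 → bin 2 (new)  [load 120/270]
  100 → bin 2  [load 220/270]
  200 → bin 3 (new)  [load 200/270]
  140 → bin 4 (new)  [load 140/270]
  230 → bin 5 (new)  [load 230/270]
  170 → bin 6 (new)  [load 170/270]
  160 → bin 7 (new)  [load 160/270]
  50 → bin 2  [load 270/270]
  170 → bin 8 (new)  [load 170/270]
  70 → bin 3  [load 270/270]
  200 → bin 9 (new)  [load 200/270]
  80 → bin 6  [load 250/270]
9 bins opened.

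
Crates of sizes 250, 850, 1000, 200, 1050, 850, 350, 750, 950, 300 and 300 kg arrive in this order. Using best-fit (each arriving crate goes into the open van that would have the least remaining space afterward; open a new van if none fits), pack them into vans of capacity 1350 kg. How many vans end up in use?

  250 → van 1 (new)  [load 250/1350]
  850 → van 1  [load 1100/1350]
  1000 → van 2 (new)  [load 1000/1350]
  200 → van 1  [load 1300/1350]
  1050 → van 3 (new)  [load 1050/1350]
  850 → van 4 (new)  [load 850/1350]
  350 → van 2  [load 1350/1350]
  750 → van 5 (new)  [load 750/1350]
  950 → van 6 (new)  [load 950/1350]
  300 → van 3  [load 1350/1350]
  300 → van 6  [load 1250/1350]
6 vans opened.

6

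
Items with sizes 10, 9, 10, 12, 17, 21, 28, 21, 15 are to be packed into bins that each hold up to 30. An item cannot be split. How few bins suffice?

6

Total = 28 + 21 + 21 + 17 + 15 + 12 + 10 + 10 + 9 = 143.
Lower bound: ⌈143/30⌉ = 5 bins.
A packing using 6 bins:
  bin 1: 28 = 28
  bin 2: 21 + 9 = 30
  bin 3: 21 = 21
  bin 4: 17 + 12 = 29
  bin 5: 15 + 10 = 25
  bin 6: 10 = 10
No arrangement into 5 bins stays within capacity, so 6 is optimal.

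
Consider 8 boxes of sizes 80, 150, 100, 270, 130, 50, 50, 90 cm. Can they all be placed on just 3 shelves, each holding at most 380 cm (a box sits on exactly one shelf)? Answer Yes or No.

Yes

A valid assignment using 3 shelves:
  shelf 1: 270 + 100 = 370
  shelf 2: 150 + 130 + 90 = 370
  shelf 3: 80 + 50 + 50 = 180
Every load is within 380 cm, so 3 shelves suffice.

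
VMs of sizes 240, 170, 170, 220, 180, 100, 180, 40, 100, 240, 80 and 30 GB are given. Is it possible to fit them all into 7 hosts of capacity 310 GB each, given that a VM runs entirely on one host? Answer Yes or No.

Yes

A valid assignment using 7 hosts:
  host 1: 240 + 40 + 30 = 310
  host 2: 240 = 240
  host 3: 220 + 80 = 300
  host 4: 180 + 100 = 280
  host 5: 180 + 100 = 280
  host 6: 170 = 170
  host 7: 170 = 170
Every load is within 310 GB, so 7 hosts suffice.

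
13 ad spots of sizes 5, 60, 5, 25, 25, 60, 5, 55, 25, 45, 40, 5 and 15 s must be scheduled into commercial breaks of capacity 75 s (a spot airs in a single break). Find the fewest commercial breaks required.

Total = 60 + 60 + 55 + 45 + 40 + 25 + 25 + 25 + 15 + 5 + 5 + 5 + 5 = 370 s.
Lower bound: ⌈370/75⌉ = 5 commercial breaks.
A packing using 6 commercial breaks:
  break 1: 60 + 15 = 75
  break 2: 60 + 5 + 5 + 5 = 75
  break 3: 55 + 5 = 60
  break 4: 45 + 25 = 70
  break 5: 40 + 25 = 65
  break 6: 25 = 25
No arrangement into 5 commercial breaks stays within capacity, so 6 is optimal.

6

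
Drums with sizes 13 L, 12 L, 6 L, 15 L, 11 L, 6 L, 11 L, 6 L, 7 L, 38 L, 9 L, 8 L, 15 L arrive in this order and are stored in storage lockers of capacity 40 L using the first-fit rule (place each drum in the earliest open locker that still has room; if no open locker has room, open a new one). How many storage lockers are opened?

  13 → locker 1 (new)  [load 13/40]
  12 → locker 1  [load 25/40]
  6 → locker 1  [load 31/40]
  15 → locker 2 (new)  [load 15/40]
  11 → locker 2  [load 26/40]
  6 → locker 1  [load 37/40]
  11 → locker 2  [load 37/40]
  6 → locker 3 (new)  [load 6/40]
  7 → locker 3  [load 13/40]
  38 → locker 4 (new)  [load 38/40]
  9 → locker 3  [load 22/40]
  8 → locker 3  [load 30/40]
  15 → locker 5 (new)  [load 15/40]
5 storage lockers opened.

5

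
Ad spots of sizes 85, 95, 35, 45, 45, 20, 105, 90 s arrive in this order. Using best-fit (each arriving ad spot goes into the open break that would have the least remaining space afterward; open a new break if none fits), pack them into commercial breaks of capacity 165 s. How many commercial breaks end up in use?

4

  85 → break 1 (new)  [load 85/165]
  95 → break 2 (new)  [load 95/165]
  35 → break 2  [load 130/165]
  45 → break 1  [load 130/165]
  45 → break 3 (new)  [load 45/165]
  20 → break 1  [load 150/165]
  105 → break 3  [load 150/165]
  90 → break 4 (new)  [load 90/165]
4 commercial breaks opened.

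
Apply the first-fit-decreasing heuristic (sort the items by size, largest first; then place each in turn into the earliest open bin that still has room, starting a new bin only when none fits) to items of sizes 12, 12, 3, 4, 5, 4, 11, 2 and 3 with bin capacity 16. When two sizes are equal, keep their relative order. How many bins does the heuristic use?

4

Sorted descending: 12, 12, 11, 5, 4, 4, 3, 3, 2.
  12 → bin 1 (new)  [load 12/16]
  12 → bin 2 (new)  [load 12/16]
  11 → bin 3 (new)  [load 11/16]
  5 → bin 3  [load 16/16]
  4 → bin 1  [load 16/16]
  4 → bin 2  [load 16/16]
  3 → bin 4 (new)  [load 3/16]
  3 → bin 4  [load 6/16]
  2 → bin 4  [load 8/16]
4 bins opened.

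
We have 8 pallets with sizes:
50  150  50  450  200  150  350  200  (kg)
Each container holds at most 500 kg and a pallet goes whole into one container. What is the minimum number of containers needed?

4

Total = 450 + 350 + 200 + 200 + 150 + 150 + 50 + 50 = 1600 kg.
Lower bound: ⌈1600/500⌉ = 4 containers.
A packing using 4 containers:
  container 1: 450 + 50 = 500
  container 2: 350 + 150 = 500
  container 3: 200 + 200 + 50 = 450
  container 4: 150 = 150
This matches the lower bound, so 4 is optimal.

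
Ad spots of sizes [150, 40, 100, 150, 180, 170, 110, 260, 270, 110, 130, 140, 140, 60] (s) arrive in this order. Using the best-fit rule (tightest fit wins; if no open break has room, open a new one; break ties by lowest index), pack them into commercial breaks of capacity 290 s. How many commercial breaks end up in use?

  150 → break 1 (new)  [load 150/290]
  40 → break 1  [load 190/290]
  100 → break 1  [load 290/290]
  150 → break 2 (new)  [load 150/290]
  180 → break 3 (new)  [load 180/290]
  170 → break 4 (new)  [load 170/290]
  110 → break 3  [load 290/290]
  260 → break 5 (new)  [load 260/290]
  270 → break 6 (new)  [load 270/290]
  110 → break 4  [load 280/290]
  130 → break 2  [load 280/290]
  140 → break 7 (new)  [load 140/290]
  140 → break 7  [load 280/290]
  60 → break 8 (new)  [load 60/290]
8 commercial breaks opened.

8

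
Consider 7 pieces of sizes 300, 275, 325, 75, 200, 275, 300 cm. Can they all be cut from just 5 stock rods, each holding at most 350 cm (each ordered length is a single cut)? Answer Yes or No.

No

Total = 1750 cm; ⌈1750/350⌉ = 5.
6 pieces each exceed half the capacity and cannot share a stock rod, forcing at least 6 stock rods.
At least 6 stock rods are required, but only 5 are allowed.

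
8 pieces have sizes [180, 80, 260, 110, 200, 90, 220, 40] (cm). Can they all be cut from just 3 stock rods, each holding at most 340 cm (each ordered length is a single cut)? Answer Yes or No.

Total = 1180 cm; ⌈1180/340⌉ = 4.
At least 4 stock rods are required, but only 3 are allowed.

No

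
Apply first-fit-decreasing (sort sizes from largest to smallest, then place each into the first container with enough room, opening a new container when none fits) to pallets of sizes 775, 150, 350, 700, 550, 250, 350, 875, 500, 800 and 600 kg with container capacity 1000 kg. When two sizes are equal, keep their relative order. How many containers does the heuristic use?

Sorted descending: 875, 800, 775, 700, 600, 550, 500, 350, 350, 250, 150.
  875 → container 1 (new)  [load 875/1000]
  800 → container 2 (new)  [load 800/1000]
  775 → container 3 (new)  [load 775/1000]
  700 → container 4 (new)  [load 700/1000]
  600 → container 5 (new)  [load 600/1000]
  550 → container 6 (new)  [load 550/1000]
  500 → container 7 (new)  [load 500/1000]
  350 → container 5  [load 950/1000]
  350 → container 6  [load 900/1000]
  250 → container 4  [load 950/1000]
  150 → container 2  [load 950/1000]
7 containers opened.

7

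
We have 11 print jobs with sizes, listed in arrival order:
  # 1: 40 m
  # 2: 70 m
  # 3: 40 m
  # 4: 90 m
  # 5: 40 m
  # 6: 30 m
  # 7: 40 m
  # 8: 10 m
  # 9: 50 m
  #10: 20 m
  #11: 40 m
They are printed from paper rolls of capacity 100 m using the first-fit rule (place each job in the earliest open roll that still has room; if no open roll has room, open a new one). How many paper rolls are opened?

  40 → roll 1 (new)  [load 40/100]
  70 → roll 2 (new)  [load 70/100]
  40 → roll 1  [load 80/100]
  90 → roll 3 (new)  [load 90/100]
  40 → roll 4 (new)  [load 40/100]
  30 → roll 2  [load 100/100]
  40 → roll 4  [load 80/100]
  10 → roll 1  [load 90/100]
  50 → roll 5 (new)  [load 50/100]
  20 → roll 4  [load 100/100]
  40 → roll 5  [load 90/100]
5 paper rolls opened.

5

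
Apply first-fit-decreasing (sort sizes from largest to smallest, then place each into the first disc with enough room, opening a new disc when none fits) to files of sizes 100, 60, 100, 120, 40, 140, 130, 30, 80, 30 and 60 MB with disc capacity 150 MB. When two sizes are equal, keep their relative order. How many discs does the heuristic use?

7

Sorted descending: 140, 130, 120, 100, 100, 80, 60, 60, 40, 30, 30.
  140 → disc 1 (new)  [load 140/150]
  130 → disc 2 (new)  [load 130/150]
  120 → disc 3 (new)  [load 120/150]
  100 → disc 4 (new)  [load 100/150]
  100 → disc 5 (new)  [load 100/150]
  80 → disc 6 (new)  [load 80/150]
  60 → disc 6  [load 140/150]
  60 → disc 7 (new)  [load 60/150]
  40 → disc 4  [load 140/150]
  30 → disc 3  [load 150/150]
  30 → disc 5  [load 130/150]
7 discs opened.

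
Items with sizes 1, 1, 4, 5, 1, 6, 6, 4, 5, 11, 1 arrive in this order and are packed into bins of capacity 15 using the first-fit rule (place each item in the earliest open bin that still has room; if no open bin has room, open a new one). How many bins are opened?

  1 → bin 1 (new)  [load 1/15]
  1 → bin 1  [load 2/15]
  4 → bin 1  [load 6/15]
  5 → bin 1  [load 11/15]
  1 → bin 1  [load 12/15]
  6 → bin 2 (new)  [load 6/15]
  6 → bin 2  [load 12/15]
  4 → bin 3 (new)  [load 4/15]
  5 → bin 3  [load 9/15]
  11 → bin 4 (new)  [load 11/15]
  1 → bin 1  [load 13/15]
4 bins opened.

4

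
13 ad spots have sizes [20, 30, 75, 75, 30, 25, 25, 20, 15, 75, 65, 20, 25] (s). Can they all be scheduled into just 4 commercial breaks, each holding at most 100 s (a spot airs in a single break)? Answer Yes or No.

Total = 500 s; ⌈500/100⌉ = 5.
At least 5 commercial breaks are required, but only 4 are allowed.

No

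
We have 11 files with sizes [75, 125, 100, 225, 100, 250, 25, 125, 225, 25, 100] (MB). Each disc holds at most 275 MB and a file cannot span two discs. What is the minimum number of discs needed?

Total = 250 + 225 + 225 + 125 + 125 + 100 + 100 + 100 + 75 + 25 + 25 = 1375 MB.
Lower bound: ⌈1375/275⌉ = 5 discs.
A packing using 6 discs:
  disc 1: 250 + 25 = 275
  disc 2: 225 + 25 = 250
  disc 3: 225 = 225
  disc 4: 125 + 125 = 250
  disc 5: 100 + 100 + 75 = 275
  disc 6: 100 = 100
No arrangement into 5 discs stays within capacity, so 6 is optimal.

6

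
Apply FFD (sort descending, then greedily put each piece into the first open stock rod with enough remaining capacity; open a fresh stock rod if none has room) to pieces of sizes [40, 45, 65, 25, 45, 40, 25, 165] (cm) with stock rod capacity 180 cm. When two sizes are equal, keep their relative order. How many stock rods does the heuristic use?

3

Sorted descending: 165, 65, 45, 45, 40, 40, 25, 25.
  165 → stock rod 1 (new)  [load 165/180]
  65 → stock rod 2 (new)  [load 65/180]
  45 → stock rod 2  [load 110/180]
  45 → stock rod 2  [load 155/180]
  40 → stock rod 3 (new)  [load 40/180]
  40 → stock rod 3  [load 80/180]
  25 → stock rod 2  [load 180/180]
  25 → stock rod 3  [load 105/180]
3 stock rods opened.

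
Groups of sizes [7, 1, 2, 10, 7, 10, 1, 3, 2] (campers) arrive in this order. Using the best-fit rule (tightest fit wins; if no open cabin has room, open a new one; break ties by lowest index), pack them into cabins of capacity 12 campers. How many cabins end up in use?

  7 → cabin 1 (new)  [load 7/12]
  1 → cabin 1  [load 8/12]
  2 → cabin 1  [load 10/12]
  10 → cabin 2 (new)  [load 10/12]
  7 → cabin 3 (new)  [load 7/12]
  10 → cabin 4 (new)  [load 10/12]
  1 → cabin 1  [load 11/12]
  3 → cabin 3  [load 10/12]
  2 → cabin 2  [load 12/12]
4 cabins opened.

4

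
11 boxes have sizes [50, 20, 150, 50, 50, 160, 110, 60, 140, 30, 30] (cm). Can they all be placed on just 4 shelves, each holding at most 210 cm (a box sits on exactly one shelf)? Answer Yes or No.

Total = 850 cm; ⌈850/210⌉ = 5.
At least 5 shelves are required, but only 4 are allowed.

No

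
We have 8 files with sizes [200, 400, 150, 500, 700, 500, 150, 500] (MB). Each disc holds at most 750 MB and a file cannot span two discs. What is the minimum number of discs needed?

5

Total = 700 + 500 + 500 + 500 + 400 + 200 + 150 + 150 = 3100 MB.
Lower bound: ⌈3100/750⌉ = 5 discs.
A packing using 5 discs:
  disc 1: 700 = 700
  disc 2: 500 + 200 = 700
  disc 3: 500 + 150 = 650
  disc 4: 500 + 150 = 650
  disc 5: 400 = 400
This matches the lower bound, so 5 is optimal.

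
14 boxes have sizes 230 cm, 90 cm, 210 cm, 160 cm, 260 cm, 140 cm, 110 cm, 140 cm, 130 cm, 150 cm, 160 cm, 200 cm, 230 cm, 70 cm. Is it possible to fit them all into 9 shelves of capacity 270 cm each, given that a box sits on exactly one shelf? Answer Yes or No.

No

Total = 2280 cm; ⌈2280/270⌉ = 9.
10 boxes each exceed half the capacity and cannot share a shelf, forcing at least 10 shelves.
At least 10 shelves are required, but only 9 are allowed.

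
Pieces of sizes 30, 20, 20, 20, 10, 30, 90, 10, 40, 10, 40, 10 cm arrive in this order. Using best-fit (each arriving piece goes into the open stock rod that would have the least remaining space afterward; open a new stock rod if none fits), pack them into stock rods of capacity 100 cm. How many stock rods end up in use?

4

  30 → stock rod 1 (new)  [load 30/100]
  20 → stock rod 1  [load 50/100]
  20 → stock rod 1  [load 70/100]
  20 → stock rod 1  [load 90/100]
  10 → stock rod 1  [load 100/100]
  30 → stock rod 2 (new)  [load 30/100]
  90 → stock rod 3 (new)  [load 90/100]
  10 → stock rod 3  [load 100/100]
  40 → stock rod 2  [load 70/100]
  10 → stock rod 2  [load 80/100]
  40 → stock rod 4 (new)  [load 40/100]
  10 → stock rod 2  [load 90/100]
4 stock rods opened.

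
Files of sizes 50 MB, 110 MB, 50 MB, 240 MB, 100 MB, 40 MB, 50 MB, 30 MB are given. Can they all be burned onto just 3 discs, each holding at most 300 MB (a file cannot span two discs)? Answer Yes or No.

Yes

A valid assignment using 3 discs:
  disc 1: 240 + 50 = 290
  disc 2: 110 + 100 + 50 + 40 = 300
  disc 3: 50 + 30 = 80
Every load is within 300 MB, so 3 discs suffice.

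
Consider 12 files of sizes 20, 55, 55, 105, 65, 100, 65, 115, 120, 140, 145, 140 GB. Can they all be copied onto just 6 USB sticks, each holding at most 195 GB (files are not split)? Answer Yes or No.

No

Total = 1125 GB; ⌈1125/195⌉ = 6.
7 files each exceed half the capacity and cannot share a USB stick, forcing at least 7 USB sticks.
At least 7 USB sticks are required, but only 6 are allowed.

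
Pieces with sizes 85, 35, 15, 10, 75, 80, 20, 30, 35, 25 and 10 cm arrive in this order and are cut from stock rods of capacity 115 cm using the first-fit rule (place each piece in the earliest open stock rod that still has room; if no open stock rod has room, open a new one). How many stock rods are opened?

  85 → stock rod 1 (new)  [load 85/115]
  35 → stock rod 2 (new)  [load 35/115]
  15 → stock rod 1  [load 100/115]
  10 → stock rod 1  [load 110/115]
  75 → stock rod 2  [load 110/115]
  80 → stock rod 3 (new)  [load 80/115]
  20 → stock rod 3  [load 100/115]
  30 → stock rod 4 (new)  [load 30/115]
  35 → stock rod 4  [load 65/115]
  25 → stock rod 4  [load 90/115]
  10 → stock rod 3  [load 110/115]
4 stock rods opened.

4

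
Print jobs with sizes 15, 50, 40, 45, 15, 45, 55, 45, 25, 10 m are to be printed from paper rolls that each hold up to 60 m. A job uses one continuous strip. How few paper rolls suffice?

Total = 55 + 50 + 45 + 45 + 45 + 40 + 25 + 15 + 15 + 10 = 345 m.
Lower bound: ⌈345/60⌉ = 6 paper rolls.
A packing using 7 paper rolls:
  roll 1: 55 = 55
  roll 2: 50 + 10 = 60
  roll 3: 45 + 15 = 60
  roll 4: 45 + 15 = 60
  roll 5: 45 = 45
  roll 6: 40 = 40
  roll 7: 25 = 25
No arrangement into 6 paper rolls stays within capacity, so 7 is optimal.

7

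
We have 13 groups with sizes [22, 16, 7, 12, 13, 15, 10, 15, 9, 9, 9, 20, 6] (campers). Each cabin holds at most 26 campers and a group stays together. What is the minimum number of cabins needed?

Total = 22 + 20 + 16 + 15 + 15 + 13 + 12 + 10 + 9 + 9 + 9 + 7 + 6 = 163 campers.
Lower bound: ⌈163/26⌉ = 7 cabins.
A packing using 7 cabins:
  cabin 1: 22 = 22
  cabin 2: 20 + 6 = 26
  cabin 3: 16 + 10 = 26
  cabin 4: 15 + 9 = 24
  cabin 5: 15 + 9 = 24
  cabin 6: 13 + 12 = 25
  cabin 7: 9 + 7 = 16
This matches the lower bound, so 7 is optimal.

7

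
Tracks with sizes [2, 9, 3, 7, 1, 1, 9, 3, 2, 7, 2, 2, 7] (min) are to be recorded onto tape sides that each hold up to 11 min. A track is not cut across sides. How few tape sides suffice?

5

Total = 9 + 9 + 7 + 7 + 7 + 3 + 3 + 2 + 2 + 2 + 2 + 1 + 1 = 55 min.
Lower bound: ⌈55/11⌉ = 5 tape sides.
A packing using 5 tape sides:
  side 1: 9 + 2 = 11
  side 2: 9 + 2 = 11
  side 3: 7 + 3 + 1 = 11
  side 4: 7 + 3 + 1 = 11
  side 5: 7 + 2 + 2 = 11
This matches the lower bound, so 5 is optimal.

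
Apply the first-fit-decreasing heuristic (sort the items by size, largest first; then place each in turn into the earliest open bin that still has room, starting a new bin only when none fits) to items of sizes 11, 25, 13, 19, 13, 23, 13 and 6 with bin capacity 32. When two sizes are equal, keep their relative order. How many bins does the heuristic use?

5

Sorted descending: 25, 23, 19, 13, 13, 13, 11, 6.
  25 → bin 1 (new)  [load 25/32]
  23 → bin 2 (new)  [load 23/32]
  19 → bin 3 (new)  [load 19/32]
  13 → bin 3  [load 32/32]
  13 → bin 4 (new)  [load 13/32]
  13 → bin 4  [load 26/32]
  11 → bin 5 (new)  [load 11/32]
  6 → bin 1  [load 31/32]
5 bins opened.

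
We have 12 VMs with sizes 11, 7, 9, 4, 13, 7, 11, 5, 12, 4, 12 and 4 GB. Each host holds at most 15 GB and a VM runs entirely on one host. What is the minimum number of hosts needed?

8

Total = 13 + 12 + 12 + 11 + 11 + 9 + 7 + 7 + 5 + 4 + 4 + 4 = 99 GB.
Lower bound: ⌈99/15⌉ = 7 hosts.
A packing using 8 hosts:
  host 1: 13 = 13
  host 2: 12 = 12
  host 3: 12 = 12
  host 4: 11 + 4 = 15
  host 5: 11 + 4 = 15
  host 6: 9 + 5 = 14
  host 7: 7 + 7 = 14
  host 8: 4 = 4
No arrangement into 7 hosts stays within capacity, so 8 is optimal.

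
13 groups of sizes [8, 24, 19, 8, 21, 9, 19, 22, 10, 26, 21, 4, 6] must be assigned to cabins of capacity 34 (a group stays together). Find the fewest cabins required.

7

Total = 26 + 24 + 22 + 21 + 21 + 19 + 19 + 10 + 9 + 8 + 8 + 6 + 4 = 197.
Lower bound: ⌈197/34⌉ = 6 cabins.
Also, 7 groups each exceed 17, and no two of those can share a cabin, so at least 7 cabins are needed.
A packing using 7 cabins:
  cabin 1: 26 + 8 = 34
  cabin 2: 24 + 10 = 34
  cabin 3: 22 + 9 = 31
  cabin 4: 21 + 8 + 4 = 33
  cabin 5: 21 + 6 = 27
  cabin 6: 19 = 19
  cabin 7: 19 = 19
This matches the lower bound, so 7 is optimal.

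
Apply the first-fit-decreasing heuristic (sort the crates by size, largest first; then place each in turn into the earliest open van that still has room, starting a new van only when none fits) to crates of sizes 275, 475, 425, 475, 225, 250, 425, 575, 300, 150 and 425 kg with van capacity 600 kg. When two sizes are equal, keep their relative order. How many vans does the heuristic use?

8

Sorted descending: 575, 475, 475, 425, 425, 425, 300, 275, 250, 225, 150.
  575 → van 1 (new)  [load 575/600]
  475 → van 2 (new)  [load 475/600]
  475 → van 3 (new)  [load 475/600]
  425 → van 4 (new)  [load 425/600]
  425 → van 5 (new)  [load 425/600]
  425 → van 6 (new)  [load 425/600]
  300 → van 7 (new)  [load 300/600]
  275 → van 7  [load 575/600]
  250 → van 8 (new)  [load 250/600]
  225 → van 8  [load 475/600]
  150 → van 4  [load 575/600]
8 vans opened.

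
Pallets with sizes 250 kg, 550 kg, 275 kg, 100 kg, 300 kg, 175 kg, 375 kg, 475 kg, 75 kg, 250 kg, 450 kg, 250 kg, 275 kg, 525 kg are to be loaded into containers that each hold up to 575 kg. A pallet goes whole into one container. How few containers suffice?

Total = 550 + 525 + 475 + 450 + 375 + 300 + 275 + 275 + 250 + 250 + 250 + 175 + 100 + 75 = 4325 kg.
Lower bound: ⌈4325/575⌉ = 8 containers.
A packing using 8 containers:
  container 1: 550 = 550
  container 2: 525 = 525
  container 3: 475 + 100 = 575
  container 4: 450 + 75 = 525
  container 5: 375 + 175 = 550
  container 6: 300 + 275 = 575
  container 7: 275 + 250 = 525
  container 8: 250 + 250 = 500
This matches the lower bound, so 8 is optimal.

8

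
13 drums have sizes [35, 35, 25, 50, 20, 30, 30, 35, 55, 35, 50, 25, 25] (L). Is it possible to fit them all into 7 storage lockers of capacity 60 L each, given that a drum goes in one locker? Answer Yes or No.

No

Total = 450 L; ⌈450/60⌉ = 8.
At least 8 storage lockers are required, but only 7 are allowed.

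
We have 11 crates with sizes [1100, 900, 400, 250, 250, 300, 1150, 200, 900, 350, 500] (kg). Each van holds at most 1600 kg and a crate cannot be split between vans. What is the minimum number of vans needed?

Total = 1150 + 1100 + 900 + 900 + 500 + 400 + 350 + 300 + 250 + 250 + 200 = 6300 kg.
Lower bound: ⌈6300/1600⌉ = 4 vans.
A packing using 4 vans:
  van 1: 1150 + 400 = 1550
  van 2: 1100 + 500 = 1600
  van 3: 900 + 350 + 300 = 1550
  van 4: 900 + 250 + 250 + 200 = 1600
This matches the lower bound, so 4 is optimal.

4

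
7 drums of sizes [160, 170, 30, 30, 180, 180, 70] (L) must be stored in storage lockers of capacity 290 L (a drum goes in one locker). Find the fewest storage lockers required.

Total = 180 + 180 + 170 + 160 + 70 + 30 + 30 = 820 L.
Lower bound: ⌈820/290⌉ = 3 storage lockers.
Also, 4 drums each exceed 145 L, and no two of those can share a locker, so at least 4 storage lockers are needed.
A packing using 4 storage lockers:
  locker 1: 180 + 70 + 30 = 280
  locker 2: 180 + 30 = 210
  locker 3: 170 = 170
  locker 4: 160 = 160
This matches the lower bound, so 4 is optimal.

4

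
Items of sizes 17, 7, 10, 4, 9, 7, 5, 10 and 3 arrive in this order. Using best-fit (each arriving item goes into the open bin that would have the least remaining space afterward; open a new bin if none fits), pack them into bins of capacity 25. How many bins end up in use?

3

  17 → bin 1 (new)  [load 17/25]
  7 → bin 1  [load 24/25]
  10 → bin 2 (new)  [load 10/25]
  4 → bin 2  [load 14/25]
  9 → bin 2  [load 23/25]
  7 → bin 3 (new)  [load 7/25]
  5 → bin 3  [load 12/25]
  10 → bin 3  [load 22/25]
  3 → bin 3  [load 25/25]
3 bins opened.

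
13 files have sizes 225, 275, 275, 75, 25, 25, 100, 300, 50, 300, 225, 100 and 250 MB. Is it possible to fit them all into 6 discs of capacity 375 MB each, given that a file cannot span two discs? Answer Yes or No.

Total = 2225 MB; ⌈2225/375⌉ = 6.
7 files each exceed half the capacity and cannot share a disc, forcing at least 7 discs.
At least 7 discs are required, but only 6 are allowed.

No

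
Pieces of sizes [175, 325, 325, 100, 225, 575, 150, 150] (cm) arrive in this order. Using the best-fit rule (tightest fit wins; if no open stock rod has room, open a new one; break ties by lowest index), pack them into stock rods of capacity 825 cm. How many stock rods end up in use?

3

  175 → stock rod 1 (new)  [load 175/825]
  325 → stock rod 1  [load 500/825]
  325 → stock rod 1  [load 825/825]
  100 → stock rod 2 (new)  [load 100/825]
  225 → stock rod 2  [load 325/825]
  575 → stock rod 3 (new)  [load 575/825]
  150 → stock rod 3  [load 725/825]
  150 → stock rod 2  [load 475/825]
3 stock rods opened.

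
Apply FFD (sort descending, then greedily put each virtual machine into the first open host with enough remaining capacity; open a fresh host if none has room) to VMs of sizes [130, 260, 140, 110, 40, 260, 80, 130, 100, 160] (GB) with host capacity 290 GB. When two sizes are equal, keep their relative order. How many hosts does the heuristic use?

Sorted descending: 260, 260, 160, 140, 130, 130, 110, 100, 80, 40.
  260 → host 1 (new)  [load 260/290]
  260 → host 2 (new)  [load 260/290]
  160 → host 3 (new)  [load 160/290]
  140 → host 4 (new)  [load 140/290]
  130 → host 3  [load 290/290]
  130 → host 4  [load 270/290]
  110 → host 5 (new)  [load 110/290]
  100 → host 5  [load 210/290]
  80 → host 5  [load 290/290]
  40 → host 6 (new)  [load 40/290]
6 hosts opened.

6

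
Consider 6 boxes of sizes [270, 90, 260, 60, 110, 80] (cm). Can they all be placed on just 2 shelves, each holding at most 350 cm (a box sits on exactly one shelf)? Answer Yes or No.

No

Total = 870 cm; ⌈870/350⌉ = 3.
At least 3 shelves are required, but only 2 are allowed.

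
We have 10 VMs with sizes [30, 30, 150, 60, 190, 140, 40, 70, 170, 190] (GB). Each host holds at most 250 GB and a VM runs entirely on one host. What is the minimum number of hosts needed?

5

Total = 190 + 190 + 170 + 150 + 140 + 70 + 60 + 40 + 30 + 30 = 1070 GB.
Lower bound: ⌈1070/250⌉ = 5 hosts.
A packing using 5 hosts:
  host 1: 190 + 60 = 250
  host 2: 190 + 40 = 230
  host 3: 170 + 70 = 240
  host 4: 150 + 30 + 30 = 210
  host 5: 140 = 140
This matches the lower bound, so 5 is optimal.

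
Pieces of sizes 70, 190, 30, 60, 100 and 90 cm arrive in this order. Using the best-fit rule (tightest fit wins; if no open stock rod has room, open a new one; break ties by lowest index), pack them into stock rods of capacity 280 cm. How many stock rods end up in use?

  70 → stock rod 1 (new)  [load 70/280]
  190 → stock rod 1  [load 260/280]
  30 → stock rod 2 (new)  [load 30/280]
  60 → stock rod 2  [load 90/280]
  100 → stock rod 2  [load 190/280]
  90 → stock rod 2  [load 280/280]
2 stock rods opened.

2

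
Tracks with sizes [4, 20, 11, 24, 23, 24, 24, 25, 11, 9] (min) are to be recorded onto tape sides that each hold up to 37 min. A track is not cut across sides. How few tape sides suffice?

6

Total = 25 + 24 + 24 + 24 + 23 + 20 + 11 + 11 + 9 + 4 = 175 min.
Lower bound: ⌈175/37⌉ = 5 tape sides.
Also, 6 tracks each exceed 37/2 min, and no two of those can share a side, so at least 6 tape sides are needed.
A packing using 6 tape sides:
  side 1: 25 + 11 = 36
  side 2: 24 + 11 = 35
  side 3: 24 + 9 + 4 = 37
  side 4: 24 = 24
  side 5: 23 = 23
  side 6: 20 = 20
This matches the lower bound, so 6 is optimal.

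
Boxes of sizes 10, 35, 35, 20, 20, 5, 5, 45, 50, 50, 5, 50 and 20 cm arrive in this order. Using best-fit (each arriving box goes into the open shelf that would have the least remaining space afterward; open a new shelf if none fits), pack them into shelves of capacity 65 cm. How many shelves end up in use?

6

  10 → shelf 1 (new)  [load 10/65]
  35 → shelf 1  [load 45/65]
  35 → shelf 2 (new)  [load 35/65]
  20 → shelf 1  [load 65/65]
  20 → shelf 2  [load 55/65]
  5 → shelf 2  [load 60/65]
  5 → shelf 2  [load 65/65]
  45 → shelf 3 (new)  [load 45/65]
  50 → shelf 4 (new)  [load 50/65]
  50 → shelf 5 (new)  [load 50/65]
  5 → shelf 4  [load 55/65]
  50 → shelf 6 (new)  [load 50/65]
  20 → shelf 3  [load 65/65]
6 shelves opened.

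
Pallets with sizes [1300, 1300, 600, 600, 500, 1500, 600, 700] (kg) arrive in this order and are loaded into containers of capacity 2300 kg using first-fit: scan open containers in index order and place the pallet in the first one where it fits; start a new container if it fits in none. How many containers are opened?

4

  1300 → container 1 (new)  [load 1300/2300]
  1300 → container 2 (new)  [load 1300/2300]
  600 → container 1  [load 1900/2300]
  600 → container 2  [load 1900/2300]
  500 → container 3 (new)  [load 500/2300]
  1500 → container 3  [load 2000/2300]
  600 → container 4 (new)  [load 600/2300]
  700 → container 4  [load 1300/2300]
4 containers opened.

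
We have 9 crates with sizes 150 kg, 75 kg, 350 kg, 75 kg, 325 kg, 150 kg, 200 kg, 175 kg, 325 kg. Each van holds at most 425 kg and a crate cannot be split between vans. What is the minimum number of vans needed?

5

Total = 350 + 325 + 325 + 200 + 175 + 150 + 150 + 75 + 75 = 1825 kg.
Lower bound: ⌈1825/425⌉ = 5 vans.
A packing using 5 vans:
  van 1: 350 + 75 = 425
  van 2: 325 + 75 = 400
  van 3: 325 = 325
  van 4: 200 + 175 = 375
  van 5: 150 + 150 = 300
This matches the lower bound, so 5 is optimal.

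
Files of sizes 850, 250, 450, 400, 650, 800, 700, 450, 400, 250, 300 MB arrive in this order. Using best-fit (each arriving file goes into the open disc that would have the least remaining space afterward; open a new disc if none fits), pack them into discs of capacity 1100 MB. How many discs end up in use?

  850 → disc 1 (new)  [load 850/1100]
  250 → disc 1  [load 1100/1100]
  450 → disc 2 (new)  [load 450/1100]
  400 → disc 2  [load 850/1100]
  650 → disc 3 (new)  [load 650/1100]
  800 → disc 4 (new)  [load 800/1100]
  700 → disc 5 (new)  [load 700/1100]
  450 → disc 3  [load 1100/1100]
  400 → disc 5  [load 1100/1100]
  250 → disc 2  [load 1100/1100]
  300 → disc 4  [load 1100/1100]
5 discs opened.

5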